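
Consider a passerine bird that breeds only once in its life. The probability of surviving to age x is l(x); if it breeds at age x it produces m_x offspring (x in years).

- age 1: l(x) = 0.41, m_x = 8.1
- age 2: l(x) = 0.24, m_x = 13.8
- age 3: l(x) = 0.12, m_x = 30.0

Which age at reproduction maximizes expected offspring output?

Expected offspring if breeding at age x = l(x) × m_x:
  age 1: 0.41 × 8.1 = 3.321
  age 2: 0.24 × 13.8 = 3.312
  age 3: 0.12 × 30.0 = 3.600
Maximum at age 3 (3.600).

3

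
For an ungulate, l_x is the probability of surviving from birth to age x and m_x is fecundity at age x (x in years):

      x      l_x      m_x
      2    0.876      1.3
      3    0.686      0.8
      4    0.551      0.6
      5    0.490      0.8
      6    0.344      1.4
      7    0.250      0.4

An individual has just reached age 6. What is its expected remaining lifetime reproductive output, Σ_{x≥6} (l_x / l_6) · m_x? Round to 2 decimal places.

1.69

l_6 = 0.344. Conditional survival from age 6 to x is l_x / l_6.
  x=6: (0.344/0.344) × 1.4 = 1.4000
  x=7: (0.250/0.344) × 0.4 = 0.2907
Sum = 1.4000 + 0.2907 = 1.6907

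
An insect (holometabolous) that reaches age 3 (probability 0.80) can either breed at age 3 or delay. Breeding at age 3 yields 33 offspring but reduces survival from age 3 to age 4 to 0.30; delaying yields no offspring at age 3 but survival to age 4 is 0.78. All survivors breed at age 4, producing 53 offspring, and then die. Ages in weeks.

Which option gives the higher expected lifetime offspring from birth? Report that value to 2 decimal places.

39.12

breed at age 3: R₀ = 0.80 × (33 + 0.30 × 53) = 0.80 × 48.9000 = 39.1200
delay to age 4: R₀ = 0.80 × (0.78 × 53) = 0.80 × 41.3400 = 33.0720
Higher: breed at age 3 (39.1200).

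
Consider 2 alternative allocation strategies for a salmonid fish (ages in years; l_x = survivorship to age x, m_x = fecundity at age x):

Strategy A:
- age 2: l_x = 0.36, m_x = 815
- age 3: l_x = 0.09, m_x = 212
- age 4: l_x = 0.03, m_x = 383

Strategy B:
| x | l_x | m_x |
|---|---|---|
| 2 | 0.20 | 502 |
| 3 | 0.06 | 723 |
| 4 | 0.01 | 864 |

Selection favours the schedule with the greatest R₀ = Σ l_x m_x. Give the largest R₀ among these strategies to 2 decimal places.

323.97

Strategy A: R₀ = 0.36×815 + 0.09×212 + 0.03×383 = 323.9700
Strategy B: R₀ = 0.20×502 + 0.06×723 + 0.01×864 = 152.4200
Highest R₀: strategy A with 323.9700.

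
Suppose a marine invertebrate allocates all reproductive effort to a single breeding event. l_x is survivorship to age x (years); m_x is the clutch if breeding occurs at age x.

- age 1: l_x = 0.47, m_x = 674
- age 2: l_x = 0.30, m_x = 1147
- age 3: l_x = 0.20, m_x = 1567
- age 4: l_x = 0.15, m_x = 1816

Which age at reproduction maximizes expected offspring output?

Expected offspring if breeding at age x = l_x × m_x:
  age 1: 0.47 × 674 = 316.780
  age 2: 0.30 × 1147 = 344.100
  age 3: 0.20 × 1567 = 313.400
  age 4: 0.15 × 1816 = 272.400
Maximum at age 2 (344.100).

2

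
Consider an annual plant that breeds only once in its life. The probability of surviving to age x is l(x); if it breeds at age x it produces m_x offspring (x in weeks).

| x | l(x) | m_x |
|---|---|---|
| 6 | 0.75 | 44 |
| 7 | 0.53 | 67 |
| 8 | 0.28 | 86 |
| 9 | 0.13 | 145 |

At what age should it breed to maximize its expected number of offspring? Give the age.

7

Expected offspring if breeding at age x = l(x) × m_x:
  age 6: 0.75 × 44 = 33.000
  age 7: 0.53 × 67 = 35.510
  age 8: 0.28 × 86 = 24.080
  age 9: 0.13 × 145 = 18.850
Maximum at age 7 (35.510).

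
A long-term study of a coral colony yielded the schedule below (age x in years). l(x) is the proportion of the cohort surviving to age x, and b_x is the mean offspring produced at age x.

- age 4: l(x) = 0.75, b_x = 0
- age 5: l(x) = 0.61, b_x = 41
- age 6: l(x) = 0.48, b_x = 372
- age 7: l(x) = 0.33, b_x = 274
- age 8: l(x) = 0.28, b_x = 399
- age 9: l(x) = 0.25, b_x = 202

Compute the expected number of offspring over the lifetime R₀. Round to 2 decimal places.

456.21

R₀ = Σ l(x) b_x:
  age 4: 0.75 × 0 = 0.0000
  age 5: 0.61 × 41 = 25.0100
  age 6: 0.48 × 372 = 178.5600
  age 7: 0.33 × 274 = 90.4200
  age 8: 0.28 × 399 = 111.7200
  age 9: 0.25 × 202 = 50.5000
R₀ = 0.0000 + 25.0100 + 178.5600 + 90.4200 + 111.7200 + 50.5000 = 456.2100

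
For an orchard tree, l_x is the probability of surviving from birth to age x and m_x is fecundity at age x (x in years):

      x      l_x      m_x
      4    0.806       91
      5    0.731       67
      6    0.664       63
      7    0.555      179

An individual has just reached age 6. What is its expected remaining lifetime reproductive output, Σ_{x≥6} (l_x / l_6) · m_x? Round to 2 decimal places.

212.62

l_6 = 0.664. Conditional survival from age 6 to x is l_x / l_6.
  x=6: (0.664/0.664) × 63 = 63.0000
  x=7: (0.555/0.664) × 179 = 149.6160
Sum = 63.0000 + 149.6160 = 212.6160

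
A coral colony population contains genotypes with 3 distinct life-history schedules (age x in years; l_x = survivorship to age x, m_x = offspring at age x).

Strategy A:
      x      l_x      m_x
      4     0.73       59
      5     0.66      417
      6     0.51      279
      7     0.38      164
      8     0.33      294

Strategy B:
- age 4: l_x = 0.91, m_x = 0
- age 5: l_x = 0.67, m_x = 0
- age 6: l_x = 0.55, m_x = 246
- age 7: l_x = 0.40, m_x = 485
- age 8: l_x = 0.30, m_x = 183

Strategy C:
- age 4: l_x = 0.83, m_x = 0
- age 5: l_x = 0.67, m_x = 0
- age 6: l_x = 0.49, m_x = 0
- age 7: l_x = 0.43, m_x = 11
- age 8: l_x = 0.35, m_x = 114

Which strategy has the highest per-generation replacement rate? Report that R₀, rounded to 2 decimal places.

Strategy A: R₀ = 0.73×59 + 0.66×417 + 0.51×279 + 0.38×164 + 0.33×294 = 619.9200
Strategy B: R₀ = 0.91×0 + 0.67×0 + 0.55×246 + 0.40×485 + 0.30×183 = 384.2000
Strategy C: R₀ = 0.83×0 + 0.67×0 + 0.49×0 + 0.43×11 + 0.35×114 = 44.6300
Highest R₀: strategy A with 619.9200.

619.92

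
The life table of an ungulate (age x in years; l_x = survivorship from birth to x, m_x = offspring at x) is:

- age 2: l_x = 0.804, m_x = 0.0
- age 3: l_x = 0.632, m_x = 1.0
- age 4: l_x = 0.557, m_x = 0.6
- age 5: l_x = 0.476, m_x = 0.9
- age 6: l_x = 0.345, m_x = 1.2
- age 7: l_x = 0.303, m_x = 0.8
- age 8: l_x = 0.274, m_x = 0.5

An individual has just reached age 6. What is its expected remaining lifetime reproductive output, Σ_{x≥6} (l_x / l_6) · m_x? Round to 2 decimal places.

2.30

l_6 = 0.345. Conditional survival from age 6 to x is l_x / l_6.
  x=6: (0.345/0.345) × 1.2 = 1.2000
  x=7: (0.303/0.345) × 0.8 = 0.7026
  x=8: (0.274/0.345) × 0.5 = 0.3971
Sum = 1.2000 + 0.7026 + 0.3971 = 2.2997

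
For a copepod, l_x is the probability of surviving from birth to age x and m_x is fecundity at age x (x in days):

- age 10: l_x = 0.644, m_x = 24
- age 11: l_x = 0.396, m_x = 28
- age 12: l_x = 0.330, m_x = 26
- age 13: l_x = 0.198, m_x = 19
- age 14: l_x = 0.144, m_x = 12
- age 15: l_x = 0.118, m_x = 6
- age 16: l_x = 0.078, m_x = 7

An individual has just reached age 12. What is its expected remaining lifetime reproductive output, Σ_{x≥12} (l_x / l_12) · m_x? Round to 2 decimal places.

l_12 = 0.330. Conditional survival from age 12 to x is l_x / l_12.
  x=12: (0.330/0.330) × 26 = 26.0000
  x=13: (0.198/0.330) × 19 = 11.4000
  x=14: (0.144/0.330) × 12 = 5.2364
  x=15: (0.118/0.330) × 6 = 2.1455
  x=16: (0.078/0.330) × 7 = 1.6545
Sum = 26.0000 + 11.4000 + 5.2364 + 2.1455 + 1.6545 = 46.4364

46.44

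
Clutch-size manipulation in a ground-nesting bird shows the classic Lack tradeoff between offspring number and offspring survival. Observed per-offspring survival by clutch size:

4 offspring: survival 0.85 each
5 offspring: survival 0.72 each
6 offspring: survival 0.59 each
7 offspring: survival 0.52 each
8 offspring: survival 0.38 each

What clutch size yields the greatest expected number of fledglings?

7

Expected fledglings = c × s(c):
  c=4: 4 × 0.85 = 3.400
  c=5: 5 × 0.72 = 3.600
  c=6: 6 × 0.59 = 3.540
  c=7: 7 × 0.52 = 3.640
  c=8: 8 × 0.38 = 3.040
Maximum at c = 7 (3.640 fledglings).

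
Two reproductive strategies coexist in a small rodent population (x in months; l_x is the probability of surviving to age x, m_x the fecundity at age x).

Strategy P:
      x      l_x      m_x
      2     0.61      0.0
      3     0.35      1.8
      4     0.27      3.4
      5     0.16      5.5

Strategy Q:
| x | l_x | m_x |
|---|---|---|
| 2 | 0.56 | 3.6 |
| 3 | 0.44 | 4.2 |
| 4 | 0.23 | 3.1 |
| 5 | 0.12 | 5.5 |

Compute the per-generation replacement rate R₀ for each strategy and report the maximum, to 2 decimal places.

Strategy P: R₀ = 0.61×0.0 + 0.35×1.8 + 0.27×3.4 + 0.16×5.5 = 2.4280
Strategy Q: R₀ = 0.56×3.6 + 0.44×4.2 + 0.23×3.1 + 0.12×5.5 = 5.2370
Highest R₀: strategy Q with 5.2370.

5.24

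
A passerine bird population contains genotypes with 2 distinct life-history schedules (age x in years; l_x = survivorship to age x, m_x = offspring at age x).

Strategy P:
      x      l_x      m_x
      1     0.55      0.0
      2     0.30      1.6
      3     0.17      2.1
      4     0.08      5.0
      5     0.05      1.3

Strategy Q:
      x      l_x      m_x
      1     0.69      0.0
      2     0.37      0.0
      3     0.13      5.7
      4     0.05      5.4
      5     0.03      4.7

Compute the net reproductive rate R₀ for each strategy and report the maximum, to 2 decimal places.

1.30

Strategy P: R₀ = 0.55×0.0 + 0.30×1.6 + 0.17×2.1 + 0.08×5.0 + 0.05×1.3 = 1.3020
Strategy Q: R₀ = 0.69×0.0 + 0.37×0.0 + 0.13×5.7 + 0.05×5.4 + 0.03×4.7 = 1.1520
Highest R₀: strategy P with 1.3020.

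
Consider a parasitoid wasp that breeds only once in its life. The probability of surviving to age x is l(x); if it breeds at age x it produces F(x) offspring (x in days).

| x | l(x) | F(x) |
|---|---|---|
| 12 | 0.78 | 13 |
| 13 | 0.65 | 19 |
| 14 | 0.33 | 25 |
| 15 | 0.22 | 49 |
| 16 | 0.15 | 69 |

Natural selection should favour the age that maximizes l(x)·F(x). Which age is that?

13

Expected offspring if breeding at age x = l(x) × F(x):
  age 12: 0.78 × 13 = 10.140
  age 13: 0.65 × 19 = 12.350
  age 14: 0.33 × 25 = 8.250
  age 15: 0.22 × 49 = 10.780
  age 16: 0.15 × 69 = 10.350
Maximum at age 13 (12.350).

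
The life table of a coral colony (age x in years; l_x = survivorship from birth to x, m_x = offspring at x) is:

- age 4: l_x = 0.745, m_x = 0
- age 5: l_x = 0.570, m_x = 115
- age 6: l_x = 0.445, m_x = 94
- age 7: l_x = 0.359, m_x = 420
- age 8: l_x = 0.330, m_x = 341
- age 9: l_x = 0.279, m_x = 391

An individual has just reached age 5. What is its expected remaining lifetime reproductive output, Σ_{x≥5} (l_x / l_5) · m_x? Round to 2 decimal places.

l_5 = 0.570. Conditional survival from age 5 to x is l_x / l_5.
  x=5: (0.570/0.570) × 115 = 115.0000
  x=6: (0.445/0.570) × 94 = 73.3860
  x=7: (0.359/0.570) × 420 = 264.5263
  x=8: (0.330/0.570) × 341 = 197.4211
  x=9: (0.279/0.570) × 391 = 191.3842
Sum = 115.0000 + 73.3860 + 264.5263 + 197.4211 + 191.3842 = 841.7175

841.72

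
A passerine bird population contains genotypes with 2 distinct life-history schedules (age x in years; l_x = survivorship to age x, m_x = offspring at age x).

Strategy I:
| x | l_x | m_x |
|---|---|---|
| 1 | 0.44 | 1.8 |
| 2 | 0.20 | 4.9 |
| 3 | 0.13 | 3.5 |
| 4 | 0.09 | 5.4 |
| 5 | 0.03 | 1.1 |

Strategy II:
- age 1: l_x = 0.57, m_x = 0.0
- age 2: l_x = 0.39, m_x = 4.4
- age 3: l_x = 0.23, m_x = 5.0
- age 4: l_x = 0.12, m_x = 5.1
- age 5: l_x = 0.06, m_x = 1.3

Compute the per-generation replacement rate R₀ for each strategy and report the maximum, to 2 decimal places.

3.56

Strategy I: R₀ = 0.44×1.8 + 0.20×4.9 + 0.13×3.5 + 0.09×5.4 + 0.03×1.1 = 2.7460
Strategy II: R₀ = 0.57×0.0 + 0.39×4.4 + 0.23×5.0 + 0.12×5.1 + 0.06×1.3 = 3.5560
Highest R₀: strategy II with 3.5560.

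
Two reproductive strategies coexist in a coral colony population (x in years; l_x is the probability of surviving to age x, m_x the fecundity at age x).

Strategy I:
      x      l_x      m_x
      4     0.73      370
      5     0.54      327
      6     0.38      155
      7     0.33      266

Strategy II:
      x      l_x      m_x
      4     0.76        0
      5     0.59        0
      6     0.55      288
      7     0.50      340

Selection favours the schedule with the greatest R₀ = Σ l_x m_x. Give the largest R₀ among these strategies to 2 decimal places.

Strategy I: R₀ = 0.73×370 + 0.54×327 + 0.38×155 + 0.33×266 = 593.3600
Strategy II: R₀ = 0.76×0 + 0.59×0 + 0.55×288 + 0.50×340 = 328.4000
Highest R₀: strategy I with 593.3600.

593.36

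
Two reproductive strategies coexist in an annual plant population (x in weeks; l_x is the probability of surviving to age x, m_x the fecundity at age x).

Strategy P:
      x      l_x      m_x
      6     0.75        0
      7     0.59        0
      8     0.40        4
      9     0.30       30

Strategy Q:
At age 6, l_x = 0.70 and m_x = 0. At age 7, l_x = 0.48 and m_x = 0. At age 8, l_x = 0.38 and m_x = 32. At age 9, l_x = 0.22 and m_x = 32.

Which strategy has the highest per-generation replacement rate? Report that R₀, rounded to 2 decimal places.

Strategy P: R₀ = 0.75×0 + 0.59×0 + 0.40×4 + 0.30×30 = 10.6000
Strategy Q: R₀ = 0.70×0 + 0.48×0 + 0.38×32 + 0.22×32 = 19.2000
Highest R₀: strategy Q with 19.2000.

19.20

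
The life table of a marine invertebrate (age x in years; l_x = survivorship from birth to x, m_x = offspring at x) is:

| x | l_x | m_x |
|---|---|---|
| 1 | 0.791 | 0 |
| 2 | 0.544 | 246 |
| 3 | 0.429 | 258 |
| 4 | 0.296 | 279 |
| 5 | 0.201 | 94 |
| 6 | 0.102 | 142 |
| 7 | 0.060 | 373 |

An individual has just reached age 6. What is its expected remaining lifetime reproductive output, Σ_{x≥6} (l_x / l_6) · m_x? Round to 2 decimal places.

361.41

l_6 = 0.102. Conditional survival from age 6 to x is l_x / l_6.
  x=6: (0.102/0.102) × 142 = 142.0000
  x=7: (0.060/0.102) × 373 = 219.4118
Sum = 142.0000 + 219.4118 = 361.4118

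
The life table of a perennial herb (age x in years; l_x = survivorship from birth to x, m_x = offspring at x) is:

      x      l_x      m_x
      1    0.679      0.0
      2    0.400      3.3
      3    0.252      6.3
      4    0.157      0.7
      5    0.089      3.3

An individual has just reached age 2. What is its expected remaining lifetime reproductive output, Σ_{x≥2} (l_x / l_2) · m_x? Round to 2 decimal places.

l_2 = 0.400. Conditional survival from age 2 to x is l_x / l_2.
  x=2: (0.400/0.400) × 3.3 = 3.3000
  x=3: (0.252/0.400) × 6.3 = 3.9690
  x=4: (0.157/0.400) × 0.7 = 0.2747
  x=5: (0.089/0.400) × 3.3 = 0.7342
Sum = 3.3000 + 3.9690 + 0.2747 + 0.7342 = 8.2780

8.28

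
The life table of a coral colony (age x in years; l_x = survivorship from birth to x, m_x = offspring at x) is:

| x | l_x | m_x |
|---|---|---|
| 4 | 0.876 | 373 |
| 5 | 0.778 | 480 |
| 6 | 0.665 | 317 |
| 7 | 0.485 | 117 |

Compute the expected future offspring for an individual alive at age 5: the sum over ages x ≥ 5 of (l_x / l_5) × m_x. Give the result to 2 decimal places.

l_5 = 0.778. Conditional survival from age 5 to x is l_x / l_5.
  x=5: (0.778/0.778) × 480 = 480.0000
  x=6: (0.665/0.778) × 317 = 270.9576
  x=7: (0.485/0.778) × 117 = 72.9370
Sum = 480.0000 + 270.9576 + 72.9370 = 823.8946

823.89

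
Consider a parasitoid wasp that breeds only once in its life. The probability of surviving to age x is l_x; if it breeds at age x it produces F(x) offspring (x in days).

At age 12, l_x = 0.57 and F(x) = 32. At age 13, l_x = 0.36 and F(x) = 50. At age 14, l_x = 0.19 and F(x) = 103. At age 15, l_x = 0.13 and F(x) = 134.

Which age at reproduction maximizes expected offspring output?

14

Expected offspring if breeding at age x = l_x × F(x):
  age 12: 0.57 × 32 = 18.240
  age 13: 0.36 × 50 = 18.000
  age 14: 0.19 × 103 = 19.570
  age 15: 0.13 × 134 = 17.420
Maximum at age 14 (19.570).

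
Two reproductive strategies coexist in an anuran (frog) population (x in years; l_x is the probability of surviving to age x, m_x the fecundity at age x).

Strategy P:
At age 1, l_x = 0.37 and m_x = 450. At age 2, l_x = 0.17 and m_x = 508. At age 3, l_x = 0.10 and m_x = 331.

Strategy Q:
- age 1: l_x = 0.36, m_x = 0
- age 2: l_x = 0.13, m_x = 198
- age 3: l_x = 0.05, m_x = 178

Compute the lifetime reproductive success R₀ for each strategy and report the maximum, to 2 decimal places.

Strategy P: R₀ = 0.37×450 + 0.17×508 + 0.10×331 = 285.9600
Strategy Q: R₀ = 0.36×0 + 0.13×198 + 0.05×178 = 34.6400
Highest R₀: strategy P with 285.9600.

285.96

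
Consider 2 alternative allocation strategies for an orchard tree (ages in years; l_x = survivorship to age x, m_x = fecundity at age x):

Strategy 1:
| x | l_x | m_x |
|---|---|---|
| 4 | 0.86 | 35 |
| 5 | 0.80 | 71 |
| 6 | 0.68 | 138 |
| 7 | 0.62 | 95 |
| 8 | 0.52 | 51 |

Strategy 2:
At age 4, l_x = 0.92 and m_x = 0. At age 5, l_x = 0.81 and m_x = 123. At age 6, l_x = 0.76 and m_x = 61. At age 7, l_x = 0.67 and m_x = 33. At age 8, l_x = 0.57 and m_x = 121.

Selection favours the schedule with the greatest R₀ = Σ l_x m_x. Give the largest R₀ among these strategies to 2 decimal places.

266.16

Strategy 1: R₀ = 0.86×35 + 0.80×71 + 0.68×138 + 0.62×95 + 0.52×51 = 266.1600
Strategy 2: R₀ = 0.92×0 + 0.81×123 + 0.76×61 + 0.67×33 + 0.57×121 = 237.0700
Highest R₀: strategy 1 with 266.1600.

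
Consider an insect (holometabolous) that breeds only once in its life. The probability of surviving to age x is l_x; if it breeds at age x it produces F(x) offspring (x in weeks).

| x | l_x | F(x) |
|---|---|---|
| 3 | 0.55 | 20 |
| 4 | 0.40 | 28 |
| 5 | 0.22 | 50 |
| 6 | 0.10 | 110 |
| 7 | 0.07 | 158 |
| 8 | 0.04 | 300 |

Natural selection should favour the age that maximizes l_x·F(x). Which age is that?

8

Expected offspring if breeding at age x = l_x × F(x):
  age 3: 0.55 × 20 = 11.000
  age 4: 0.40 × 28 = 11.200
  age 5: 0.22 × 50 = 11.000
  age 6: 0.10 × 110 = 11.000
  age 7: 0.07 × 158 = 11.060
  age 8: 0.04 × 300 = 12.000
Maximum at age 8 (12.000).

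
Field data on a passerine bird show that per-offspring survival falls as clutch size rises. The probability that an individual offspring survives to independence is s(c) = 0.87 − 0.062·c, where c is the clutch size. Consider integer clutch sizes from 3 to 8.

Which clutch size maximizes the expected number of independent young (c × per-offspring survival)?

Expected independent young = c × s(c):
  c=3: 3 × 0.684 = 2.052
  c=4: 4 × 0.622 = 2.488
  c=5: 5 × 0.560 = 2.800
  c=6: 6 × 0.498 = 2.988
  c=7: 7 × 0.436 = 3.052
  c=8: 8 × 0.374 = 2.992
Maximum at c = 7 (3.052 independent young).

7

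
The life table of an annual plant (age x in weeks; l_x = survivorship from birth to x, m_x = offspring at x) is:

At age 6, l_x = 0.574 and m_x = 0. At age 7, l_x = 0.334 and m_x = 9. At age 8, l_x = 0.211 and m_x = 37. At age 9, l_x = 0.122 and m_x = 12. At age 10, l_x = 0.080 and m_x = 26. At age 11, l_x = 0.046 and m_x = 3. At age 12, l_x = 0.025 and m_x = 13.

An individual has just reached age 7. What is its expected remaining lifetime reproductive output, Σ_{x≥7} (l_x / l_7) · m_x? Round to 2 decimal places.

44.37

l_7 = 0.334. Conditional survival from age 7 to x is l_x / l_7.
  x=7: (0.334/0.334) × 9 = 9.0000
  x=8: (0.211/0.334) × 37 = 23.3743
  x=9: (0.122/0.334) × 12 = 4.3832
  x=10: (0.080/0.334) × 26 = 6.2275
  x=11: (0.046/0.334) × 3 = 0.4132
  x=12: (0.025/0.334) × 13 = 0.9731
Sum = 9.0000 + 23.3743 + 4.3832 + 6.2275 + 0.4132 + 0.9731 = 44.3713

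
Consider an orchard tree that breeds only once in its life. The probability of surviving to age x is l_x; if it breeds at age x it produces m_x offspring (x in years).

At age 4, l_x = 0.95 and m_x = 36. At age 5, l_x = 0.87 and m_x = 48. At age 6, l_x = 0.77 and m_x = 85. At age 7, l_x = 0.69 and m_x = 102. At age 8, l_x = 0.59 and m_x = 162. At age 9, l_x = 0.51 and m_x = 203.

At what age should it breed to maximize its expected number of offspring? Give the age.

9

Expected offspring if breeding at age x = l_x × m_x:
  age 4: 0.95 × 36 = 34.200
  age 5: 0.87 × 48 = 41.760
  age 6: 0.77 × 85 = 65.450
  age 7: 0.69 × 102 = 70.380
  age 8: 0.59 × 162 = 95.580
  age 9: 0.51 × 203 = 103.530
Maximum at age 9 (103.530).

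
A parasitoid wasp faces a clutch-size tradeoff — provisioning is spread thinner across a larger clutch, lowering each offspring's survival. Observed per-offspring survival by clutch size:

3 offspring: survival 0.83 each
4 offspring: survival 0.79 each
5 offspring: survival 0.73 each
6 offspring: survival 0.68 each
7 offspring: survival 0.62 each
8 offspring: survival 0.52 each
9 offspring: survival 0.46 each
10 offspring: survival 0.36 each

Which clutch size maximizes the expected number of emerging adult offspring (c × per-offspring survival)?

Expected emerging adult offspring = c × s(c):
  c=3: 3 × 0.83 = 2.490
  c=4: 4 × 0.79 = 3.160
  c=5: 5 × 0.73 = 3.650
  c=6: 6 × 0.68 = 4.080
  c=7: 7 × 0.62 = 4.340
  c=8: 8 × 0.52 = 4.160
  c=9: 9 × 0.46 = 4.140
  c=10: 10 × 0.36 = 3.600
Maximum at c = 7 (4.340 emerging adult offspring).

7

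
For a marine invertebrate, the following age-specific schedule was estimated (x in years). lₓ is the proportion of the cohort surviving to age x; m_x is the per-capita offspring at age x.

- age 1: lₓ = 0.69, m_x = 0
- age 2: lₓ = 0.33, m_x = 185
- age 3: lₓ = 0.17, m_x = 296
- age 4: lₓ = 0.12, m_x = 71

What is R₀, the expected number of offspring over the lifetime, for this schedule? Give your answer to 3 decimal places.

119.890

R₀ = Σ lₓ m_x:
  age 1: 0.69 × 0 = 0.0000
  age 2: 0.33 × 185 = 61.0500
  age 3: 0.17 × 296 = 50.3200
  age 4: 0.12 × 71 = 8.5200
R₀ = 0.0000 + 61.0500 + 50.3200 + 8.5200 = 119.8900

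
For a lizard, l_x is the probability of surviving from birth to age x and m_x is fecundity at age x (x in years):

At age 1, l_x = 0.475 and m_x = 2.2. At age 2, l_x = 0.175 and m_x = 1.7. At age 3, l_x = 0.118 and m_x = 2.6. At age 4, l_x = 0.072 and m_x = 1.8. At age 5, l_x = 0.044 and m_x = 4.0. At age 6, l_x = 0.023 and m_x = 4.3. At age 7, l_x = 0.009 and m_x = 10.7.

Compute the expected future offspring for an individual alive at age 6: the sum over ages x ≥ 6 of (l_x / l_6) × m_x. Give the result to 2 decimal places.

8.49

l_6 = 0.023. Conditional survival from age 6 to x is l_x / l_6.
  x=6: (0.023/0.023) × 4.3 = 4.3000
  x=7: (0.009/0.023) × 10.7 = 4.1870
Sum = 4.3000 + 4.1870 = 8.4870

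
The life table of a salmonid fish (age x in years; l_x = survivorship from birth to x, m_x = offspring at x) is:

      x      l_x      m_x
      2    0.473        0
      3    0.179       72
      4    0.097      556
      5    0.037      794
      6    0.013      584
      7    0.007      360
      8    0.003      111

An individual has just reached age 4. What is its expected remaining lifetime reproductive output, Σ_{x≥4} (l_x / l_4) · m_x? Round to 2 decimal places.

l_4 = 0.097. Conditional survival from age 4 to x is l_x / l_4.
  x=4: (0.097/0.097) × 556 = 556.0000
  x=5: (0.037/0.097) × 794 = 302.8660
  x=6: (0.013/0.097) × 584 = 78.2680
  x=7: (0.007/0.097) × 360 = 25.9794
  x=8: (0.003/0.097) × 111 = 3.4330
Sum = 556.0000 + 302.8660 + 78.2680 + 25.9794 + 3.4330 = 966.5464

966.55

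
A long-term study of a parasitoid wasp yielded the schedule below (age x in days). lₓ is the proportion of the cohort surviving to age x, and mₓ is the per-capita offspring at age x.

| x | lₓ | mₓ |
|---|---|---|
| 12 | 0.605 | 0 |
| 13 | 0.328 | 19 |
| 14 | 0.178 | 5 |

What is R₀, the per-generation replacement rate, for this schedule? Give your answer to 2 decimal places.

7.12

R₀ = Σ lₓ mₓ:
  age 12: 0.605 × 0 = 0.0000
  age 13: 0.328 × 19 = 6.2320
  age 14: 0.178 × 5 = 0.8900
R₀ = 0.0000 + 6.2320 + 0.8900 = 7.1220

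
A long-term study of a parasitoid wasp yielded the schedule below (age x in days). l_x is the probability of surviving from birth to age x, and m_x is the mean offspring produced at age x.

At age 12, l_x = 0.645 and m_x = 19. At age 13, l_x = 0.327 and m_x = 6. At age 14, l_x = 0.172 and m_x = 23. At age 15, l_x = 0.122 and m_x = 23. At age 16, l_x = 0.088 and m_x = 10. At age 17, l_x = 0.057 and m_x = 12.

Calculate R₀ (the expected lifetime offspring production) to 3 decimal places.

R₀ = Σ l_x m_x:
  age 12: 0.645 × 19 = 12.2550
  age 13: 0.327 × 6 = 1.9620
  age 14: 0.172 × 23 = 3.9560
  age 15: 0.122 × 23 = 2.8060
  age 16: 0.088 × 10 = 0.8800
  age 17: 0.057 × 12 = 0.6840
R₀ = 12.2550 + 1.9620 + 3.9560 + 2.8060 + 0.8800 + 0.6840 = 22.5430

22.543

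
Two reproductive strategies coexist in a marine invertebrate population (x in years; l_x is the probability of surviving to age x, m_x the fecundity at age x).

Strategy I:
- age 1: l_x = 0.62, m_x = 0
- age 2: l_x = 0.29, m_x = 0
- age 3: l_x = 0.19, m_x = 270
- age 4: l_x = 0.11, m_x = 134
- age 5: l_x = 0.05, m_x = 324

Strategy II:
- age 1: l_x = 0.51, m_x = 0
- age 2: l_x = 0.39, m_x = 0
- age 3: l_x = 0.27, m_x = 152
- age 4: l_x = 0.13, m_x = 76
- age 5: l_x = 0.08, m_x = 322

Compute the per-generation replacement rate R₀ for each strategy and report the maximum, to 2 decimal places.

82.24

Strategy I: R₀ = 0.62×0 + 0.29×0 + 0.19×270 + 0.11×134 + 0.05×324 = 82.2400
Strategy II: R₀ = 0.51×0 + 0.39×0 + 0.27×152 + 0.13×76 + 0.08×322 = 76.6800
Highest R₀: strategy I with 82.2400.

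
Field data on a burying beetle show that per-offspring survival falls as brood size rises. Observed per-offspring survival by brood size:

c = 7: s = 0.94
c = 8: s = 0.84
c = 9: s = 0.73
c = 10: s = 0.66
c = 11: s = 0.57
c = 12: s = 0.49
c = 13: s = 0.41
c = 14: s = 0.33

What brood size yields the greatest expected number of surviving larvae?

Expected surviving larvae = c × s(c):
  c=7: 7 × 0.94 = 6.580
  c=8: 8 × 0.84 = 6.720
  c=9: 9 × 0.73 = 6.570
  c=10: 10 × 0.66 = 6.600
  c=11: 11 × 0.57 = 6.270
  c=12: 12 × 0.49 = 5.880
  c=13: 13 × 0.41 = 5.330
  c=14: 14 × 0.33 = 4.620
Maximum at c = 8 (6.720 surviving larvae).

8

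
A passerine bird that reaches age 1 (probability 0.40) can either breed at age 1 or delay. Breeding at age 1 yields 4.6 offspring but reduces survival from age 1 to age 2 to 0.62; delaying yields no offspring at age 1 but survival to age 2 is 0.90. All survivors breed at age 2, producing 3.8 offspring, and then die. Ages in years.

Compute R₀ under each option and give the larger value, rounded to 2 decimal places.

2.78

breed at age 1: R₀ = 0.40 × (4.6 + 0.62 × 3.8) = 0.40 × 6.9560 = 2.7824
delay to age 2: R₀ = 0.40 × (0.90 × 3.8) = 0.40 × 3.4200 = 1.3680
Higher: breed at age 1 (2.7824).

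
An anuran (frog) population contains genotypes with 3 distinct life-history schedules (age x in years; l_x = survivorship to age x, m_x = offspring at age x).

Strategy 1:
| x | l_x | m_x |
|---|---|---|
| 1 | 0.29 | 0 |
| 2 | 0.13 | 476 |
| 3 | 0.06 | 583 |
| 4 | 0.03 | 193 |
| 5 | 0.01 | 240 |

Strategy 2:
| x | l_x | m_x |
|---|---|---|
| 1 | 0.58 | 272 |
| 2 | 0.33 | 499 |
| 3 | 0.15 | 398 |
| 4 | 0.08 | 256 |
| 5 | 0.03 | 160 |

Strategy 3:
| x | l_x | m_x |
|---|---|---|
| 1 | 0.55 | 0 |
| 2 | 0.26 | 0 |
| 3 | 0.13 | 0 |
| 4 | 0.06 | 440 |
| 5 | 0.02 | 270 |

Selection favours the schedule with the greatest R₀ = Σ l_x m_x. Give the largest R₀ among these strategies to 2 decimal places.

407.41

Strategy 1: R₀ = 0.29×0 + 0.13×476 + 0.06×583 + 0.03×193 + 0.01×240 = 105.0500
Strategy 2: R₀ = 0.58×272 + 0.33×499 + 0.15×398 + 0.08×256 + 0.03×160 = 407.4100
Strategy 3: R₀ = 0.55×0 + 0.26×0 + 0.13×0 + 0.06×440 + 0.02×270 = 31.8000
Highest R₀: strategy 2 with 407.4100.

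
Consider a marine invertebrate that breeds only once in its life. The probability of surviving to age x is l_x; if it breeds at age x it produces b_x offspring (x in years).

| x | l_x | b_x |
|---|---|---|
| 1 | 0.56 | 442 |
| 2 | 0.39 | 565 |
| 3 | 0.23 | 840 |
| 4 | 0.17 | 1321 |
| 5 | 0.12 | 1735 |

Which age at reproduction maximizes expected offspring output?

Expected offspring if breeding at age x = l_x × b_x:
  age 1: 0.56 × 442 = 247.520
  age 2: 0.39 × 565 = 220.350
  age 3: 0.23 × 840 = 193.200
  age 4: 0.17 × 1321 = 224.570
  age 5: 0.12 × 1735 = 208.200
Maximum at age 1 (247.520).

1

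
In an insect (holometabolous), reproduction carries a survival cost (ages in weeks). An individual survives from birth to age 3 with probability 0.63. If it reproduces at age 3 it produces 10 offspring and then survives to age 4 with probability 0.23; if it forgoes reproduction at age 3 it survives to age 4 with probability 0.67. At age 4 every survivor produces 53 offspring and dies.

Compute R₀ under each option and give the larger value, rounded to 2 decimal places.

22.37

breed at age 3: R₀ = 0.63 × (10 + 0.23 × 53) = 0.63 × 22.1900 = 13.9797
delay to age 4: R₀ = 0.63 × (0.67 × 53) = 0.63 × 35.5100 = 22.3713
Higher: delay to age 4 (22.3713).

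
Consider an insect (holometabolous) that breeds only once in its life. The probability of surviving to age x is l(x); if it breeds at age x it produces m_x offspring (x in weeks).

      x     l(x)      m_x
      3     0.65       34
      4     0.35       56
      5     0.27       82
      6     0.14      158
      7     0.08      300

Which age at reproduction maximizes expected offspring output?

Expected offspring if breeding at age x = l(x) × m_x:
  age 3: 0.65 × 34 = 22.100
  age 4: 0.35 × 56 = 19.600
  age 5: 0.27 × 82 = 22.140
  age 6: 0.14 × 158 = 22.120
  age 7: 0.08 × 300 = 24.000
Maximum at age 7 (24.000).

7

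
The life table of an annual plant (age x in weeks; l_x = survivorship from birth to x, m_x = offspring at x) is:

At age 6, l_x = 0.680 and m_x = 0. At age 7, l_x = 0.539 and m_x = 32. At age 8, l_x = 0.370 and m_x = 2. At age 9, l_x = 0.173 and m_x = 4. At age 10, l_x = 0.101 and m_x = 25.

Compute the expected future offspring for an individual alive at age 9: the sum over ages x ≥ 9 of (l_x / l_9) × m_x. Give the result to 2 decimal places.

18.60

l_9 = 0.173. Conditional survival from age 9 to x is l_x / l_9.
  x=9: (0.173/0.173) × 4 = 4.0000
  x=10: (0.101/0.173) × 25 = 14.5954
Sum = 4.0000 + 14.5954 = 18.5954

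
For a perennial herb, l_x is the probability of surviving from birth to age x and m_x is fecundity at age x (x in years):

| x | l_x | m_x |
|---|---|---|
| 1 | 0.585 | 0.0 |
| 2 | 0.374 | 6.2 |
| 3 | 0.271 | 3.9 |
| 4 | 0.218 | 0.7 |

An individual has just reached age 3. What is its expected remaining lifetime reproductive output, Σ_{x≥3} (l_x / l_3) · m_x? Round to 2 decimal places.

l_3 = 0.271. Conditional survival from age 3 to x is l_x / l_3.
  x=3: (0.271/0.271) × 3.9 = 3.9000
  x=4: (0.218/0.271) × 0.7 = 0.5631
Sum = 3.9000 + 0.5631 = 4.4631

4.46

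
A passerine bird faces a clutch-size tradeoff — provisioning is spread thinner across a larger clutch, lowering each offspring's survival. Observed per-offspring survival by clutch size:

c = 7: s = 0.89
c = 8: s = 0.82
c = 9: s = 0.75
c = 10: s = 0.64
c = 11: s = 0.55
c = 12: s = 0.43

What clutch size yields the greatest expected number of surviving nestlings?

9

Expected surviving nestlings = c × s(c):
  c=7: 7 × 0.89 = 6.230
  c=8: 8 × 0.82 = 6.560
  c=9: 9 × 0.75 = 6.750
  c=10: 10 × 0.64 = 6.400
  c=11: 11 × 0.55 = 6.050
  c=12: 12 × 0.43 = 5.160
Maximum at c = 9 (6.750 surviving nestlings).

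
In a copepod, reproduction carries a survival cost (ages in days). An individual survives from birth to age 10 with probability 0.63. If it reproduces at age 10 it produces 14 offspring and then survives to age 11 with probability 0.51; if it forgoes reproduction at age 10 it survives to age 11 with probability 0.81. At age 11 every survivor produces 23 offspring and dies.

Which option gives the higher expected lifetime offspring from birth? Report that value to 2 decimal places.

16.21

breed at age 10: R₀ = 0.63 × (14 + 0.51 × 23) = 0.63 × 25.7300 = 16.2099
delay to age 11: R₀ = 0.63 × (0.81 × 23) = 0.63 × 18.6300 = 11.7369
Higher: breed at age 10 (16.2099).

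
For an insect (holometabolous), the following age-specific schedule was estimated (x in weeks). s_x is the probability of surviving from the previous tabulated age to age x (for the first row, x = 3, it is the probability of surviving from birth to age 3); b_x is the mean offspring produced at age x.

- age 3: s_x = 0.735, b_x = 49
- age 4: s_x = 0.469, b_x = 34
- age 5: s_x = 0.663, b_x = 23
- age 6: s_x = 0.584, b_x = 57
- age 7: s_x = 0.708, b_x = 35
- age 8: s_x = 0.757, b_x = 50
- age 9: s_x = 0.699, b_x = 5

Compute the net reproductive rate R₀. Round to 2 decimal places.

Survivorship from birth: l_x = s_3·s_4·…·s_x.
  l_3 = 0.73500
  l_4 = 0.34471
  l_5 = 0.22855
  l_6 = 0.13347
  l_7 = 0.09450
  l_8 = 0.07153
  l_9 = 0.05000
R₀ = Σ l_x b_x:
  age 3: 0.73500 × 49 = 36.0150
  age 4: 0.34471 × 34 = 11.7201
  age 5: 0.22855 × 23 = 5.2567
  age 6: 0.13347 × 57 = 7.6078
  age 7: 0.09450 × 35 = 3.3075
  age 8: 0.07153 × 50 = 3.5765
  age 9: 0.05000 × 5 = 0.2500
R₀ = 36.0150 + 11.7201 + 5.2567 + 7.6078 + 3.3075 + 3.5765 + 0.2500 = 67.7336

67.73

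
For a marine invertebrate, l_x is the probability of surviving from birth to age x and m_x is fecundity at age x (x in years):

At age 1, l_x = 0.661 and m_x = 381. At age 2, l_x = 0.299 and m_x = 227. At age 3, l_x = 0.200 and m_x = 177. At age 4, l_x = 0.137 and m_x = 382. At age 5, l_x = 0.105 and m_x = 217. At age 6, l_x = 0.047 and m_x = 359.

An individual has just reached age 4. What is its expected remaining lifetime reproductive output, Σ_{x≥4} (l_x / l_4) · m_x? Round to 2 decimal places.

l_4 = 0.137. Conditional survival from age 4 to x is l_x / l_4.
  x=4: (0.137/0.137) × 382 = 382.0000
  x=5: (0.105/0.137) × 217 = 166.3139
  x=6: (0.047/0.137) × 359 = 123.1606
Sum = 382.0000 + 166.3139 + 123.1606 = 671.4745

671.47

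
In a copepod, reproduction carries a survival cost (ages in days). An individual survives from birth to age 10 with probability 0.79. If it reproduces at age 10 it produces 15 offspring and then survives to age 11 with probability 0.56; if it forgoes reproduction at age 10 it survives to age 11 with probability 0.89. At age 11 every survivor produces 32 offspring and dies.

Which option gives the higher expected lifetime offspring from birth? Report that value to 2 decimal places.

26.01

breed at age 10: R₀ = 0.79 × (15 + 0.56 × 32) = 0.79 × 32.9200 = 26.0068
delay to age 11: R₀ = 0.79 × (0.89 × 32) = 0.79 × 28.4800 = 22.4992
Higher: breed at age 10 (26.0068).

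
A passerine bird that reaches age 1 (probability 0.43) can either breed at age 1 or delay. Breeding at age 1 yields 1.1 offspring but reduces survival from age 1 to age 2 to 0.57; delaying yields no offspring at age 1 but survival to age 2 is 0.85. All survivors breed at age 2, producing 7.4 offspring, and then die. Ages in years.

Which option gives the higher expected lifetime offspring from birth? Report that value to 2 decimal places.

breed at age 1: R₀ = 0.43 × (1.1 + 0.57 × 7.4) = 0.43 × 5.3180 = 2.2867
delay to age 2: R₀ = 0.43 × (0.85 × 7.4) = 0.43 × 6.2900 = 2.7047
Higher: delay to age 2 (2.7047).

2.70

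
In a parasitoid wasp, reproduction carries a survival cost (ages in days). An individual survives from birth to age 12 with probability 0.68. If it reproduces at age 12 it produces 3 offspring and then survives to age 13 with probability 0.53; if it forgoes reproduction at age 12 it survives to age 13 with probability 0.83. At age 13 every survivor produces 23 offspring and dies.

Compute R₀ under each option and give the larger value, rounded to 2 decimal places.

12.98

breed at age 12: R₀ = 0.68 × (3 + 0.53 × 23) = 0.68 × 15.1900 = 10.3292
delay to age 13: R₀ = 0.68 × (0.83 × 23) = 0.68 × 19.0900 = 12.9812
Higher: delay to age 13 (12.9812).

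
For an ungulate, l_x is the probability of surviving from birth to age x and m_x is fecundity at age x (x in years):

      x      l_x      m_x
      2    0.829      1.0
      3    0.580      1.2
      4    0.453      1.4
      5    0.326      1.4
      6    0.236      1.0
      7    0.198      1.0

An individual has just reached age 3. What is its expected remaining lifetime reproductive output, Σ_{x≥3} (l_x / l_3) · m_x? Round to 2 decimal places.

3.83

l_3 = 0.580. Conditional survival from age 3 to x is l_x / l_3.
  x=3: (0.580/0.580) × 1.2 = 1.2000
  x=4: (0.453/0.580) × 1.4 = 1.0934
  x=5: (0.326/0.580) × 1.4 = 0.7869
  x=6: (0.236/0.580) × 1.0 = 0.4069
  x=7: (0.198/0.580) × 1.0 = 0.3414
Sum = 1.2000 + 1.0934 + 0.7869 + 0.4069 + 0.3414 = 3.8286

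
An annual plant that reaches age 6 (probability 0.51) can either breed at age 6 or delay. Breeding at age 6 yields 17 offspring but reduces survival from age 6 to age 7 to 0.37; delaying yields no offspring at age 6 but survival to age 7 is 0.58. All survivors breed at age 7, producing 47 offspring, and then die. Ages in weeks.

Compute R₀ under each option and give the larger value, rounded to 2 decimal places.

breed at age 6: R₀ = 0.51 × (17 + 0.37 × 47) = 0.51 × 34.3900 = 17.5389
delay to age 7: R₀ = 0.51 × (0.58 × 47) = 0.51 × 27.2600 = 13.9026
Higher: breed at age 6 (17.5389).

17.54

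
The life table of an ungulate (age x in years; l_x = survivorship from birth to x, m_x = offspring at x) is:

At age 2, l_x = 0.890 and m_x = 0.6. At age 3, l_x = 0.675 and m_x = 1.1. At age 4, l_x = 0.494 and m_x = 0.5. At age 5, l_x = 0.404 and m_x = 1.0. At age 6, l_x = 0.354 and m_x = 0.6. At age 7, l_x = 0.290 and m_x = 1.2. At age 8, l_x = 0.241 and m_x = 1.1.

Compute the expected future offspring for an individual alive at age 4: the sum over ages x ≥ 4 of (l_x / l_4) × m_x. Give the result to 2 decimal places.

2.99

l_4 = 0.494. Conditional survival from age 4 to x is l_x / l_4.
  x=4: (0.494/0.494) × 0.5 = 0.5000
  x=5: (0.404/0.494) × 1.0 = 0.8178
  x=6: (0.354/0.494) × 0.6 = 0.4300
  x=7: (0.290/0.494) × 1.2 = 0.7045
  x=8: (0.241/0.494) × 1.1 = 0.5366
Sum = 0.5000 + 0.8178 + 0.4300 + 0.7045 + 0.5366 = 2.9889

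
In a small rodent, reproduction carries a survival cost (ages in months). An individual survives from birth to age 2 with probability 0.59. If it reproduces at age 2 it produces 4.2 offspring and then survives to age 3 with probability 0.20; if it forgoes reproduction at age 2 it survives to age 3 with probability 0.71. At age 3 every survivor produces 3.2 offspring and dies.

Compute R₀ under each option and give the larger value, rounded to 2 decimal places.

breed at age 2: R₀ = 0.59 × (4.2 + 0.20 × 3.2) = 0.59 × 4.8400 = 2.8556
delay to age 3: R₀ = 0.59 × (0.71 × 3.2) = 0.59 × 2.2720 = 1.3405
Higher: breed at age 2 (2.8556).

2.86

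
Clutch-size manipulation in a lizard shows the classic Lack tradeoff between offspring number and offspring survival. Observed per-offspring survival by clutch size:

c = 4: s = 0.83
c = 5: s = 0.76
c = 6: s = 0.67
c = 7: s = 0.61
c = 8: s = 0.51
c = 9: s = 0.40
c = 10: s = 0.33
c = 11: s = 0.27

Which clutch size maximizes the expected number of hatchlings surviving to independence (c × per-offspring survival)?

Expected hatchlings surviving to independence = c × s(c):
  c=4: 4 × 0.83 = 3.320
  c=5: 5 × 0.76 = 3.800
  c=6: 6 × 0.67 = 4.020
  c=7: 7 × 0.61 = 4.270
  c=8: 8 × 0.51 = 4.080
  c=9: 9 × 0.40 = 3.600
  c=10: 10 × 0.33 = 3.300
  c=11: 11 × 0.27 = 2.970
Maximum at c = 7 (4.270 hatchlings surviving to independence).

7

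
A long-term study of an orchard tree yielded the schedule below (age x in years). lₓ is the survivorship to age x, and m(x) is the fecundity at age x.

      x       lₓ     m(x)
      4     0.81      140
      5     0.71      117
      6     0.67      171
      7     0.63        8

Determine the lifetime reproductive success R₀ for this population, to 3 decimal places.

316.080

R₀ = Σ lₓ m(x):
  age 4: 0.81 × 140 = 113.4000
  age 5: 0.71 × 117 = 83.0700
  age 6: 0.67 × 171 = 114.5700
  age 7: 0.63 × 8 = 5.0400
R₀ = 113.4000 + 83.0700 + 114.5700 + 5.0400 = 316.0800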